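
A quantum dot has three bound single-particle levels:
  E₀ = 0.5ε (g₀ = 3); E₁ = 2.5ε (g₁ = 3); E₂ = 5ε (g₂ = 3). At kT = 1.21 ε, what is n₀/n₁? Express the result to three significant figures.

n₀/n₁ = (g₀/g₁) exp[−(E₀−E₁)/kT] = (3/3) × exp(−(-2.0ε)/(1.21ε)) = (3/3) × exp(1.6529) = 5.22.

5.22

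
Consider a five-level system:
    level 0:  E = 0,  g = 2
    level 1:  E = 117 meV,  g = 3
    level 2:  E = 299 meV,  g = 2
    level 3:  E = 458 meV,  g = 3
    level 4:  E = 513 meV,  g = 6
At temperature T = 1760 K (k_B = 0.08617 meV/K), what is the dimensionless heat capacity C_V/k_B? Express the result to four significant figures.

k_BT = 0.08617 × 1760 K = 151.659 meV.
Eᵢ/kT = 0, 0.771468, 1.97153, 3.01993, 3.38259.
Z = Σ gᵢe^(−Eᵢ/kT) = 2·e^(−0) + 3·e^(−0.771468) + 2·e^(−1.97153) + 3·e^(−3.01993) + 6·e^(−3.38259) = 2.00000 + 1.38700 + 0.278487 + 0.146414 + 0.203756 = 4.01566.
⟨E⟩ = 103.876 meV, ⟨E²⟩ = 31929.6 meV².
C_V/k_B = (⟨E²⟩ − ⟨E⟩²)/(kT)² = (31929.6 − 10790.2)/23000.5 = 0.9191.

0.9191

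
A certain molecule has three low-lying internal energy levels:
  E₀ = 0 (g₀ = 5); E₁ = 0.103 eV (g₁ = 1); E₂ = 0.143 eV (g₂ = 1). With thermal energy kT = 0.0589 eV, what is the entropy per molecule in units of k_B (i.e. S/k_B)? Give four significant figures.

1.759

Eᵢ/kT = 0, 1.74873, 2.42784.
Z = Σ gᵢe^(−Eᵢ/kT) = 5·e^(−0) + 1·e^(−1.74873) + 1·e^(−2.42784) = 5.00000 + 0.173995 + 0.0882272 = 5.26222.
⟨E⟩ = Σ EᵢPᵢ = 0.00580325 eV.
S/k_B = ln Z + ⟨E⟩/kT = ln(5.26222) + 0.00580325/0.0589 = 1.66055 + 0.0985272 = 1.759.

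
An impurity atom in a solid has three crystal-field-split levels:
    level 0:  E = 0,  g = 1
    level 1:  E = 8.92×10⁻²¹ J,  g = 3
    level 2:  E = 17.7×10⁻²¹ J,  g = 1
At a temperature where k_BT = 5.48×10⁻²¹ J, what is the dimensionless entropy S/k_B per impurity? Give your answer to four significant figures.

Eᵢ/kT = 0, 1.62774, 3.22993.
Z = Σ gᵢe^(−Eᵢ/kT) = 1·e^(−0) + 3·e^(−1.62774) + 1·e^(−3.22993) = 1.00000 + 0.589119 + 0.0395603 = 1.62868.
⟨E⟩ = Σ EᵢPᵢ = 3.65643 ×10⁻²¹ J.
S/k_B = ln Z + ⟨E⟩/kT = ln(1.62868) + 3.65643/5.48 = 0.487770 + 0.667232 = 1.155.

1.155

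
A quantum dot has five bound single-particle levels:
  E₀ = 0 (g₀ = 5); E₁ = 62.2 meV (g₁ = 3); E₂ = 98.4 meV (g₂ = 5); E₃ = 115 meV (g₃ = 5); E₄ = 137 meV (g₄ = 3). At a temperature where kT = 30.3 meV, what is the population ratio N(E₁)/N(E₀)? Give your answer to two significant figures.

n₁/n₀ = (g₁/g₀) exp[−(E₁−E₀)/kT] = (3/5) × exp(−(62.2 meV)/(30.3 meV)) = (3/5) × exp(-2.053) = 0.077.

0.077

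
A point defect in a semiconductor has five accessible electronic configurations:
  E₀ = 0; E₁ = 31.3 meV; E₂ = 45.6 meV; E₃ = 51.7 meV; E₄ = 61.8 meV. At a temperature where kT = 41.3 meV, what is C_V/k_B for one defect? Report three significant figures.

Eᵢ/kT = 0, 0.75787, 1.1041, 1.2518, 1.4964.
Z = Σ e^(−Eᵢ/kT) = e^(−0) + e^(−0.75787) + e^(−1.1041) + e^(−1.2518) + e^(−1.4964) = 1.0000 + 0.46866 + 0.33151 + 0.28599 + 0.22393 = 2.3101.
⟨E⟩ = 25.285 meV, ⟨E²⟩ = 1198.3 meV².
C_V/k_B = (⟨E²⟩ − ⟨E⟩²)/(kT)² = (1198.3 − 639.33)/1705.7 = 0.328.

0.328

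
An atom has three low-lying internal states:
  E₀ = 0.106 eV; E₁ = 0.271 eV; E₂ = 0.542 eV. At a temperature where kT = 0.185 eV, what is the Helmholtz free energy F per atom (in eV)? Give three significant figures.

Eᵢ/kT = 0.57297, 1.4649, 2.9297.
Z = Σ e^(−Eᵢ/kT) = e^(−0.57297) + e^(−1.4649) + e^(−2.9297) = 0.56385 + 0.23110 + 0.053413 = 0.84836.
F = −kT ln Z = −0.185 × ln(0.84836) = −0.185 × -0.16445 = 0.0304 eV.

0.0304 eV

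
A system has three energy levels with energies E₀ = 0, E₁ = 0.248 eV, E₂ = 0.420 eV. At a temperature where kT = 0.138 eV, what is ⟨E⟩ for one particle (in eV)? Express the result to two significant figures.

0.050 eV

Eᵢ/kT = 0, 1.797, 3.043.
Z = Σ e^(−Eᵢ/kT) = e^(−0) + e^(−1.797) + e^(−3.043) = 1.000 + 0.1658 + 0.04769 = 1.213.
⟨E⟩ = Σ Eᵢ e^(−Eᵢ/kT) / Z = (0·1.000 + 0.248·0.1658 + 0.420·0.04769) / 1.213 = 0.050 eV.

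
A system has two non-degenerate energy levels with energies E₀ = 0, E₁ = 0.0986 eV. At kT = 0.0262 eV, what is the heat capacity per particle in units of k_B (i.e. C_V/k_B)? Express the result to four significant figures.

0.3139

Eᵢ/kT = 0, 3.76336.
Z = Σ e^(−Eᵢ/kT) = e^(−0) + e^(−3.76336) = 1.00000 + 0.0232056 = 1.02321.
⟨E⟩ = 0.00223617 eV, ⟨E²⟩ = 0.000220486 eV².
C_V/k_B = (⟨E²⟩ − ⟨E⟩²)/(kT)² = (0.000220486 − 0.00000500046)/0.000686440 = 0.3139.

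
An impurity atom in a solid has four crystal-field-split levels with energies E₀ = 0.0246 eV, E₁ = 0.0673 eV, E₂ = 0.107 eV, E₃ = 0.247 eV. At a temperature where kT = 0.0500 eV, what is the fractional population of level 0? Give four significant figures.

Eᵢ/kT = 0.492000, 1.34600, 2.14000, 4.94000.
Z = Σ e^(−Eᵢ/kT) = e^(−0.492000) + e^(−1.34600) + e^(−2.14000) + e^(−4.94000) = 0.611402 + 0.260279 + 0.117655 + 0.00715460 = 0.996491.
P₀ = e^(−E₀/kT) / Z = 0.611402/0.996491 = 0.6136.

0.6136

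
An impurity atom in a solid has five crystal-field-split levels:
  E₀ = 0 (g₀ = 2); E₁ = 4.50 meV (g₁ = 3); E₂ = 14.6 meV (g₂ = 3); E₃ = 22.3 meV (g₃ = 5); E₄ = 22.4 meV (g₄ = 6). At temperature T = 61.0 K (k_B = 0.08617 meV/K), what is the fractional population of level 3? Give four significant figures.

0.01986

k_BT = 0.08617 × 61.0 K = 5.25637 meV.
Eᵢ/kT = 0, 0.856104, 2.77758, 4.24247, 4.26150.
Z = Σ gᵢe^(−Eᵢ/kT) = 2·e^(−0) + 3·e^(−0.856104) + 3·e^(−2.77758) + 5·e^(−4.24247) + 6·e^(−4.26150) = 2.00000 + 1.27444 + 0.186566 + 0.0718602 + 0.0846068 = 3.61747.
P₃ = g₃ e^(−E₃/kT) / Z = 0.0718602/3.61747 = 0.01986.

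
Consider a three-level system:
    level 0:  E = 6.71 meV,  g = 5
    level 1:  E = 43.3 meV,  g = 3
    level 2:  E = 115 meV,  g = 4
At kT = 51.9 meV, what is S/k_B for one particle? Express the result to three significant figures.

Eᵢ/kT = 0.12929, 0.83430, 2.2158.
Z = Σ gᵢe^(−Eᵢ/kT) = 5·e^(−0.12929) + 3·e^(−0.83430) + 4·e^(−2.2158) = 4.3936 + 1.3025 + 0.43626 = 6.1324.
⟨E⟩ = Σ EᵢPᵢ = 22.185 meV.
S/k_B = ln Z + ⟨E⟩/kT = ln(6.1324) + 22.185/51.9 = 1.8136 + 0.42746 = 2.24.

2.24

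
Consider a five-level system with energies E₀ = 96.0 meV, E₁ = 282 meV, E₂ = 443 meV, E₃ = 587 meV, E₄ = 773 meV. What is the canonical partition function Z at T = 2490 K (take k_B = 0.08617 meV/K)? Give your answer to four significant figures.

Z = 1.127

k_BT = 0.08617 × 2490 K = 214.563 meV.
Eᵢ/kT = 0.447421, 1.31430, 2.06466, 2.73579, 3.60267.
Z = Σ e^(−Eᵢ/kT) = e^(−0.447421) + e^(−1.31430) + e^(−2.06466) + e^(−2.73579) + e^(−3.60267) = 0.639275 + 0.268662 + 0.126861 + 0.0648428 + 0.0272509 = 1.12689.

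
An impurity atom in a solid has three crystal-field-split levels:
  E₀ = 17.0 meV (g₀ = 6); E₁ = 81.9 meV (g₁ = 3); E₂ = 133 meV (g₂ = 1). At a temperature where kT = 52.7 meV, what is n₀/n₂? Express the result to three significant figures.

n₀/n₂ = (g₀/g₂) exp[−(E₀−E₂)/kT] = (6/1) × exp(−(-116.0 meV)/(52.7 meV)) = (6/1) × exp(2.2011) = 54.2.

54.2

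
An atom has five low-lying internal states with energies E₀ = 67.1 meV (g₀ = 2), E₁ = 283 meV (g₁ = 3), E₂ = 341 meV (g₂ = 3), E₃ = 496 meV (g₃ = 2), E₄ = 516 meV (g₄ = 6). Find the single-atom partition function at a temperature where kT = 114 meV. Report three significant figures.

Z = 1.60

Eᵢ/kT = 0.58860, 2.4825, 2.9912, 4.3509, 4.5263.
Z = Σ gᵢe^(−Eᵢ/kT) = 2·e^(−0.58860) + 3·e^(−2.4825) + 3·e^(−2.9912) + 2·e^(−4.3509) + 6·e^(−4.5263) = 1.1102 + 0.25060 + 0.15068 + 0.025790 + 0.064924 = 1.6022.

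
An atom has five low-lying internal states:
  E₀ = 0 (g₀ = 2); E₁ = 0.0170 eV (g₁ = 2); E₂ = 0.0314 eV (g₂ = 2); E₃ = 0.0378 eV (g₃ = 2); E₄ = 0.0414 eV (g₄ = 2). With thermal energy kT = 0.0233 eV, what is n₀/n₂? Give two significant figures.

3.8

n₀/n₂ = (g₀/g₂) exp[−(E₀−E₂)/kT] = (2/2) × exp(−(-0.0314 eV)/(0.0233 eV)) = (2/2) × exp(1.348) = 3.8.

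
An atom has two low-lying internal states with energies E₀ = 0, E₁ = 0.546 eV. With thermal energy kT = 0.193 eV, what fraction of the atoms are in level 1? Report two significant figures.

0.056

Eᵢ/kT = 0, 2.829.
Z = Σ e^(−Eᵢ/kT) = e^(−0) + e^(−2.829) = 1.000 + 0.05907 = 1.059.
P₁ = e^(−E₁/kT) / Z = 0.05907/1.059 = 0.056.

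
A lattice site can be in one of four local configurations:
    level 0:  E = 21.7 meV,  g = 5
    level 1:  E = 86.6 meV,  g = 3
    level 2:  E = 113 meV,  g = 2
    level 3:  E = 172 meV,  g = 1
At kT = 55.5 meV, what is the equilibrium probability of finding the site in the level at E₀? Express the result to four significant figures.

0.7832

Eᵢ/kT = 0.390991, 1.56036, 2.03604, 3.09910.
Z = Σ gᵢe^(−Eᵢ/kT) = 5·e^(−0.390991) + 3·e^(−1.56036) + 2·e^(−2.03604) + 1·e^(−3.09910) = 3.38193 + 0.630181 + 0.261089 + 0.0450898 = 4.31829.
P₀ = g₀ e^(−E₀/kT) / Z = 3.38193/4.31829 = 0.7832.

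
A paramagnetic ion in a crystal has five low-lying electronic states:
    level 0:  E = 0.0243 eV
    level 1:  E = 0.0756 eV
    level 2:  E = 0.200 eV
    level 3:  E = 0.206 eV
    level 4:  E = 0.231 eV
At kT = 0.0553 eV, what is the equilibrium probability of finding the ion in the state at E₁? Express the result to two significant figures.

0.26

Eᵢ/kT = 0.4394, 1.367, 3.617, 3.725, 4.177.
Z = Σ e^(−Eᵢ/kT) = e^(−0.4394) + e^(−1.367) + e^(−3.617) + e^(−3.725) + e^(−4.177) = 0.6444 + 0.2549 + 0.02686 + 0.02411 + 0.01534 = 0.9656.
P₁ = e^(−E₁/kT) / Z = 0.2549/0.9656 = 0.26.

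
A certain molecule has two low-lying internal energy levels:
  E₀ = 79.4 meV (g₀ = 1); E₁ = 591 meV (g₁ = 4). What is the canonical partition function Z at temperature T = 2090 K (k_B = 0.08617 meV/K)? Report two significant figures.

k_BT = 0.08617 × 2090 K = 180.1 meV.
Eᵢ/kT = 0.4409, 3.282.
Z = Σ gᵢe^(−Eᵢ/kT) = 1·e^(−0.4409) + 4·e^(−3.282) = 0.6435 + 0.1502 = 0.7937.

Z = 0.79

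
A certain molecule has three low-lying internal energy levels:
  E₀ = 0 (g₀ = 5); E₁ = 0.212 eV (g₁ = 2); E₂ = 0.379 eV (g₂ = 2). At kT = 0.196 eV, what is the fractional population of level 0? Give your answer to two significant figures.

0.84

Eᵢ/kT = 0, 1.082, 1.934.
Z = Σ gᵢe^(−Eᵢ/kT) = 5·e^(−0) + 2·e^(−1.082) + 2·e^(−1.934) = 5.000 + 0.6778 + 0.2891 = 5.967.
P₀ = g₀ e^(−E₀/kT) / Z = 5.000/5.967 = 0.84.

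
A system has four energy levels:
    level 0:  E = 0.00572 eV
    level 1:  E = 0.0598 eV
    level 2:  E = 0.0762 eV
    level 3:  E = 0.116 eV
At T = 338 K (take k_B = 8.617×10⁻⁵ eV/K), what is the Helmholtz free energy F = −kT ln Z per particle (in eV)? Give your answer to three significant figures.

k_BT = 8.617×10⁻⁵ × 338 K = 0.029125 eV.
Eᵢ/kT = 0.19639, 2.0532, 2.6163, 3.9828.
Z = Σ e^(−Eᵢ/kT) = e^(−0.19639) + e^(−2.0532) + e^(−2.6163) + e^(−3.9828) = 0.82169 + 0.12832 + 0.073073 + 0.018633 = 1.0417.
F = −kT ln Z = −0.029125 × ln(1.0417) = −0.029125 × 0.040854 = -0.00119 eV.

-0.00119 eV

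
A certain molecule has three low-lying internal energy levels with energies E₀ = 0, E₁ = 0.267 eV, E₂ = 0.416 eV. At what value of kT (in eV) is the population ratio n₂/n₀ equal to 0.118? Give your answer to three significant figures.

0.195 eV

n₂/n₀ = exp[−(E₂−E₀)/kT] = 0.118.
⇒ (E₂−E₀)/kT = ln(1/0.118) = ln(8.4746) = 2.1371.
kT = 0.416 eV / 2.1371 = 0.195 eV.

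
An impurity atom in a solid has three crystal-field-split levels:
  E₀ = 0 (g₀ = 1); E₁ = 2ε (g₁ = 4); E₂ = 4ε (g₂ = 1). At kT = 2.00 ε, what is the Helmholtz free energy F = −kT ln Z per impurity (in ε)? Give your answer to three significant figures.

-1.92 ε

Eᵢ/kT = 0, 1.0000, 2.0000.
Z = Σ gᵢe^(−Eᵢ/kT) = 1·e^(−0) + 4·e^(−1.0000) + 1·e^(−2.0000) = 1.0000 + 1.4715 + 0.13534 = 2.6068.
F = −kT ln Z = −2.00 × ln(2.6068) = −2.00 × 0.95812 = -1.92 ε.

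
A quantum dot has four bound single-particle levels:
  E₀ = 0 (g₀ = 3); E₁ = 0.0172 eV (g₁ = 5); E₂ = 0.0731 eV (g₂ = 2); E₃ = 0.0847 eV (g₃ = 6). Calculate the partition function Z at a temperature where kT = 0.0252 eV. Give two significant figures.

Eᵢ/kT = 0, 0.6825, 2.901, 3.361.
Z = Σ gᵢe^(−Eᵢ/kT) = 3·e^(−0) + 5·e^(−0.6825) + 2·e^(−2.901) + 6·e^(−3.361) = 3.000 + 2.527 + 0.1099 + 0.2082 = 5.845.

Z = 5.8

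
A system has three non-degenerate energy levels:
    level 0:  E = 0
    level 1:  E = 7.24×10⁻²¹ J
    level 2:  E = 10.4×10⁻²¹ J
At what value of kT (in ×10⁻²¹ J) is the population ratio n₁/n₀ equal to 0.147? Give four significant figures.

n₁/n₀ = exp[−(E₁−E₀)/kT] = 0.147.
⇒ (E₁−E₀)/kT = ln(1/0.147) = ln(6.80272) = 1.91732.
kT = 7.24 ×10⁻²¹ J / 1.91732 = 3.776 ×10⁻²¹ J.

3.776 ×10⁻²¹ J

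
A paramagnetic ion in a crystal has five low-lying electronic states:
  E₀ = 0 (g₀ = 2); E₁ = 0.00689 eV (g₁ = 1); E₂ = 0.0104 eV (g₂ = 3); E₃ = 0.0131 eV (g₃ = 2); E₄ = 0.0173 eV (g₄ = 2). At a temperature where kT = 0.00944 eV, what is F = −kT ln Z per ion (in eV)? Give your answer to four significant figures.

Eᵢ/kT = 0, 0.729873, 1.10169, 1.38771, 1.83263.
Z = Σ gᵢe^(−Eᵢ/kT) = 2·e^(−0) + 1·e^(−0.729873) + 3·e^(−1.10169) + 2·e^(−1.38771) + 2·e^(−1.83263) = 2.00000 + 0.481970 + 0.996927 + 0.499293 + 0.319984 = 4.29817.
F = −kT ln Z = −0.00944 × ln(4.29817) = −0.00944 × 1.45819 = -0.01377 eV.

-0.01377 eV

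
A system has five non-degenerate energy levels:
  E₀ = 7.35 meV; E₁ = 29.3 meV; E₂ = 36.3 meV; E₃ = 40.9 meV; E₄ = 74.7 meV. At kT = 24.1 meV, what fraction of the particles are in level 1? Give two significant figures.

0.20

Eᵢ/kT = 0.3050, 1.216, 1.506, 1.697, 3.100.
Z = Σ e^(−Eᵢ/kT) = e^(−0.3050) + e^(−1.216) + e^(−1.506) + e^(−1.697) + e^(−3.100) = 0.7371 + 0.2964 + 0.2218 + 0.1832 + 0.04505 = 1.484.
P₁ = e^(−E₁/kT) / Z = 0.2964/1.484 = 0.20.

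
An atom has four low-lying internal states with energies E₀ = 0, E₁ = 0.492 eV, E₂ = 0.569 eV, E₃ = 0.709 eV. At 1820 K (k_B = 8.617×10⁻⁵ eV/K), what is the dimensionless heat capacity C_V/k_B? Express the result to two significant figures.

k_BT = 8.617×10⁻⁵ × 1820 K = 0.1568 eV.
Eᵢ/kT = 0, 3.138, 3.629, 4.522.
Z = Σ e^(−Eᵢ/kT) = e^(−0) + e^(−3.138) + e^(−3.629) + e^(−4.522) = 1.000 + 0.04337 + 0.02654 + 0.01087 = 1.081.
⟨E⟩ = 0.04084 eV, ⟨E²⟩ = 0.02272 eV².
C_V/k_B = (⟨E²⟩ − ⟨E⟩²)/(kT)² = (0.02272 − 0.001668)/0.02459 = 0.86.

0.86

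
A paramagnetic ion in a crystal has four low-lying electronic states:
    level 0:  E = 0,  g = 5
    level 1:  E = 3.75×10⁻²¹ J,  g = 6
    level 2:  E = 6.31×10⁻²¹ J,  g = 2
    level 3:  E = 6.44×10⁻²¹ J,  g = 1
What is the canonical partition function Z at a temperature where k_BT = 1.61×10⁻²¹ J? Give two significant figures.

Z = 5.6

Eᵢ/kT = 0, 2.329, 3.919, 4.000.
Z = Σ gᵢe^(−Eᵢ/kT) = 5·e^(−0) + 6·e^(−2.329) + 2·e^(−3.919) + 1·e^(−4.000) = 5.000 + 0.5844 + 0.03972 + 0.01832 = 5.642.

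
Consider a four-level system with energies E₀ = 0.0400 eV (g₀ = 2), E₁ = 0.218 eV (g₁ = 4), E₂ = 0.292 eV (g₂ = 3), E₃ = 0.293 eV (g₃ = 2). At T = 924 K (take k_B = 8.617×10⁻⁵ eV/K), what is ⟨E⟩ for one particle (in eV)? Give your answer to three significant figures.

0.0890 eV

k_BT = 8.617×10⁻⁵ × 924 K = 0.079621 eV.
Eᵢ/kT = 0.50238, 2.7380, 3.6674, 3.6799.
Z = Σ gᵢe^(−Eᵢ/kT) = 2·e^(−0.50238) + 4·e^(−2.7380) + 3·e^(−3.6674) + 2·e^(−3.6799) = 1.2102 + 0.25880 + 0.076628 + 0.050451 = 1.5961.
⟨E⟩ = Σ Eᵢ gᵢe^(−Eᵢ/kT) / Z = (0.0400·1.2102 + 0.218·0.25880 + 0.292·0.076628 + 0.293·0.050451) / 1.5961 = 0.0890 eV.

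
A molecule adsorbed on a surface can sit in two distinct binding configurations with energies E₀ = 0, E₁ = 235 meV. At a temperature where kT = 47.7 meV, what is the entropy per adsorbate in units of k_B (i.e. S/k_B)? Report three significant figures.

0.0427

Eᵢ/kT = 0, 4.9266.
Z = Σ e^(−Eᵢ/kT) = e^(−0) + e^(−4.9266) = 1.0000 + 0.0072511 = 1.0073.
⟨E⟩ = Σ EᵢPᵢ = 1.6917 meV.
S/k_B = ln Z + ⟨E⟩/kT = ln(1.0073) + 1.6917/47.7 = 0.0072735 + 0.035465 = 0.0427.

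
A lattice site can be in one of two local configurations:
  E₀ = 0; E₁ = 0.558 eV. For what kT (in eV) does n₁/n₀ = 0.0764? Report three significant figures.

0.217 eV

n₁/n₀ = exp[−(E₁−E₀)/kT] = 0.0764.
⇒ (E₁−E₀)/kT = ln(1/0.0764) = ln(13.089) = 2.5718.
kT = 0.558 eV / 2.5718 = 0.217 eV.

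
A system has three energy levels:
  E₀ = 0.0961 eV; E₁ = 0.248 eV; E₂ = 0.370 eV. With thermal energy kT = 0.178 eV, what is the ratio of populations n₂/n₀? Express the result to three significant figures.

n₂/n₀ = exp[−(E₂−E₀)/kT] = exp(−(0.2739 eV)/(0.178 eV)) = exp(-1.5388) = 0.215.

0.215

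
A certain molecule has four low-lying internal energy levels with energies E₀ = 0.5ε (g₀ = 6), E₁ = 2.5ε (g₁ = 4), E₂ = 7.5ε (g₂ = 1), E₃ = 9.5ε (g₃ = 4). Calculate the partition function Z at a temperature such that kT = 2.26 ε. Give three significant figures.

Eᵢ/kT = 0.22124, 1.1062, 3.3186, 4.2035.
Z = Σ gᵢe^(−Eᵢ/kT) = 6·e^(−0.22124) + 4·e^(−1.1062) + 1·e^(−3.3186) + 4·e^(−4.2035) = 4.8091 + 1.3233 + 0.036203 + 0.059773 = 6.2284.

Z = 6.23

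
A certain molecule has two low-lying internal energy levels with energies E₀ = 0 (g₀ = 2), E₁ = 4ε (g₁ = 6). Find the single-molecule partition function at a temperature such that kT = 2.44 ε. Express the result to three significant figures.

Eᵢ/kT = 0, 1.6393.
Z = Σ gᵢe^(−Eᵢ/kT) = 2·e^(−0) + 6·e^(−1.6393) = 2.0000 + 1.1647 = 3.1647.

Z = 3.16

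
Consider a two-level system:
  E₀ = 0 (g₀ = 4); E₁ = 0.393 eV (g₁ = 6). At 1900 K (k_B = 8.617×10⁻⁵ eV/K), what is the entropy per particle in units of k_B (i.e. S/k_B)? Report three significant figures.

k_BT = 8.617×10⁻⁵ × 1900 K = 0.16372 eV.
Eᵢ/kT = 0, 2.4004.
Z = Σ gᵢe^(−Eᵢ/kT) = 4·e^(−0) + 6·e^(−2.4004) = 4.0000 + 0.54409 = 4.5441.
⟨E⟩ = Σ EᵢPᵢ = 0.047056 eV.
S/k_B = ln Z + ⟨E⟩/kT = ln(4.5441) + 0.047056/0.16372 = 1.5138 + 0.28742 = 1.80.

1.80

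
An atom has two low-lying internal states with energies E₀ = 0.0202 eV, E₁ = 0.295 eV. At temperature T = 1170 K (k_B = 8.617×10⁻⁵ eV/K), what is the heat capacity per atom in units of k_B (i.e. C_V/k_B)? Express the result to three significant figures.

k_BT = 8.617×10⁻⁵ × 1170 K = 0.10082 eV.
Eᵢ/kT = 0.20036, 2.9260.
Z = Σ e^(−Eᵢ/kT) = e^(−0.20036) + e^(−2.9260) = 0.81844 + 0.053611 = 0.87205.
⟨E⟩ = 0.037094 eV, ⟨E²⟩ = 0.0057330 eV².
C_V/k_B = (⟨E²⟩ − ⟨E⟩²)/(kT)² = (0.0057330 − 0.0013760)/0.010165 = 0.429.

0.429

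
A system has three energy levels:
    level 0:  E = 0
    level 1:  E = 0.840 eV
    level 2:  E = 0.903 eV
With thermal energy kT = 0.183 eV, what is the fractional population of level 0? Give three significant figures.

0.983

Eᵢ/kT = 0, 4.5902, 4.9344.
Z = Σ e^(−Eᵢ/kT) = e^(−0) + e^(−4.5902) + e^(−4.9344) = 1.0000 + 0.010151 + 0.0071948 = 1.0173.
P₀ = e^(−E₀/kT) / Z = 1.0000/1.0173 = 0.983.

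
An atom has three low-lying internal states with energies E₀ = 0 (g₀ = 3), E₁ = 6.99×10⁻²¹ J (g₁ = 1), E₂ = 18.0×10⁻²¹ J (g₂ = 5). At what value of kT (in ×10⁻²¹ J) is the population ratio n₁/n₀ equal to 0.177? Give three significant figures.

n₁/n₀ = (g₁/g₀) exp[−(E₁−E₀)/kT] = 0.177.
⇒ (E₁−E₀)/kT = ln((1/3)/0.177) = ln(1.8832) = 0.63297.
kT = 6.99 ×10⁻²¹ J / 0.63297 = 11.0 ×10⁻²¹ J.

11.0 ×10⁻²¹ J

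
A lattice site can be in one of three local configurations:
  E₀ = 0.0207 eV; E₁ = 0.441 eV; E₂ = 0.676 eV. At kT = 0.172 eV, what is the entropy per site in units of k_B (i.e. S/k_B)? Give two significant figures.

Eᵢ/kT = 0.1203, 2.564, 3.930.
Z = Σ e^(−Eᵢ/kT) = e^(−0.1203) + e^(−2.564) + e^(−3.930) = 0.8867 + 0.07700 + 0.01964 = 0.9833.
⟨E⟩ = Σ EᵢPᵢ = 0.06670 eV.
S/k_B = ln Z + ⟨E⟩/kT = ln(0.9833) + 0.06670/0.172 = -0.01684 + 0.3878 = 0.37.

0.37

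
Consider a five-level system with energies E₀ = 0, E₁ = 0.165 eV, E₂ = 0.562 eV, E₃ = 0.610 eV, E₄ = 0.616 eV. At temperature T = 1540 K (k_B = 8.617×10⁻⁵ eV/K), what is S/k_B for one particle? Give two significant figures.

k_BT = 8.617×10⁻⁵ × 1540 K = 0.1327 eV.
Eᵢ/kT = 0, 1.243, 4.235, 4.597, 4.642.
Z = Σ e^(−Eᵢ/kT) = e^(−0) + e^(−1.243) + e^(−4.235) + e^(−4.597) + e^(−4.642) = 1.000 + 0.2885 + 0.01448 + 0.01008 + 0.009638 = 1.323.
⟨E⟩ = Σ EᵢPᵢ = 0.05127 eV.
S/k_B = ln Z + ⟨E⟩/kT = ln(1.323) + 0.05127/0.1327 = 0.2799 + 0.3864 = 0.67.

0.67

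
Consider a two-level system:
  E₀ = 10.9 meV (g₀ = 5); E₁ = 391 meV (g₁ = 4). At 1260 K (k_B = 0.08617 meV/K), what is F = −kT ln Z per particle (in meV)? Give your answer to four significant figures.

k_BT = 0.08617 × 1260 K = 108.574 meV.
Eᵢ/kT = 0.100392, 3.60123.
Z = Σ gᵢe^(−Eᵢ/kT) = 5·e^(−0.100392) + 4·e^(−3.60123) = 4.52241 + 0.109161 = 4.63157.
F = −kT ln Z = −108.574 × ln(4.63157) = −108.574 × 1.53290 = -166.4 meV.

-166.4 meV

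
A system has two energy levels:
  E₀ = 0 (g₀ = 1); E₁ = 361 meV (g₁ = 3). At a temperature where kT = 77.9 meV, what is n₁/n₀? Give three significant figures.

n₁/n₀ = (g₁/g₀) exp[−(E₁−E₀)/kT] = (3/1) × exp(−(361 meV)/(77.9 meV)) = (3/1) × exp(-4.6341) = 0.0291.

0.0291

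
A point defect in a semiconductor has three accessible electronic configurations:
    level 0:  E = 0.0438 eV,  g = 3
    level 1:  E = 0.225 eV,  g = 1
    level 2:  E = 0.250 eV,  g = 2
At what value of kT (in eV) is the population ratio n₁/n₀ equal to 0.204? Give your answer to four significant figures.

0.3690 eV

n₁/n₀ = (g₁/g₀) exp[−(E₁−E₀)/kT] = 0.204.
⇒ (E₁−E₀)/kT = ln((1/3)/0.204) = ln(1.63399) = 0.491025.
kT = 0.1812 eV / 0.491025 = 0.3690 eV.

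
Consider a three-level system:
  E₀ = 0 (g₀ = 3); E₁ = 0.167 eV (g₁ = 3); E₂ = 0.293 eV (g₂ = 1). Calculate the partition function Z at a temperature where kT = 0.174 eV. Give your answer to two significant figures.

Eᵢ/kT = 0, 0.9598, 1.684.
Z = Σ gᵢe^(−Eᵢ/kT) = 3·e^(−0) + 3·e^(−0.9598) + 1·e^(−1.684) = 3.000 + 1.149 + 0.1856 = 4.335.

Z = 4.3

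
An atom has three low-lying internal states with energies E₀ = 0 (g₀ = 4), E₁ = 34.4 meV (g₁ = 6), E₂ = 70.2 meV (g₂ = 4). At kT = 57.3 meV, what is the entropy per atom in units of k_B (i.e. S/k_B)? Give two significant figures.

2.5

Eᵢ/kT = 0, 0.6003, 1.225.
Z = Σ gᵢe^(−Eᵢ/kT) = 4·e^(−0) + 6·e^(−0.6003) + 4·e^(−1.225) = 4.000 + 3.292 + 1.175 = 8.467.
⟨E⟩ = Σ EᵢPᵢ = 23.12 meV.
S/k_B = ln Z + ⟨E⟩/kT = ln(8.467) + 23.12/57.3 = 2.136 + 0.4035 = 2.5.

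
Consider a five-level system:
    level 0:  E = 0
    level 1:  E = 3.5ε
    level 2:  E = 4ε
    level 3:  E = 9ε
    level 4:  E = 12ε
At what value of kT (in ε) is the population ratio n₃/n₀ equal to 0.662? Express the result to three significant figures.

n₃/n₀ = exp[−(E₃−E₀)/kT] = 0.662.
⇒ (E₃−E₀)/kT = ln(1/0.662) = ln(1.5106) = 0.41251.
kT = 9ε / 0.41251 = 21.8 ε.

21.8 ε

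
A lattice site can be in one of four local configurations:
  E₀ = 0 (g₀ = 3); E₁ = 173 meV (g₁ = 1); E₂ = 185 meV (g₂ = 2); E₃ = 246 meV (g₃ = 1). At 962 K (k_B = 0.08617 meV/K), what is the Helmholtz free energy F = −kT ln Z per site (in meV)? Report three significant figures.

-101 meV

k_BT = 0.08617 × 962 K = 82.896 meV.
Eᵢ/kT = 0, 2.0870, 2.2317, 2.9676.
Z = Σ gᵢe^(−Eᵢ/kT) = 3·e^(−0) + 1·e^(−2.0870) + 2·e^(−2.2317) + 1·e^(−2.9676) = 3.0000 + 0.12406 + 0.21469 + 0.051427 = 3.3902.
F = −kT ln Z = −82.896 × ln(3.3902) = −82.896 × 1.2209 = -101 meV.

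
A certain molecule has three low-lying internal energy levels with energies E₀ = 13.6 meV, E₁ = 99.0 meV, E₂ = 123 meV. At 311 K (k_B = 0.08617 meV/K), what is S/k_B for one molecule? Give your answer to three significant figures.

0.246

k_BT = 0.08617 × 311 K = 26.799 meV.
Eᵢ/kT = 0.50748, 3.6942, 4.5897.
Z = Σ e^(−Eᵢ/kT) = e^(−0.50748) + e^(−3.6942) + e^(−4.5897) = 0.60201 + 0.024867 + 0.010156 = 0.63703.
⟨E⟩ = Σ EᵢPᵢ = 18.678 meV.
S/k_B = ln Z + ⟨E⟩/kT = ln(0.63703) + 18.678/26.799 = -0.45094 + 0.69697 = 0.246.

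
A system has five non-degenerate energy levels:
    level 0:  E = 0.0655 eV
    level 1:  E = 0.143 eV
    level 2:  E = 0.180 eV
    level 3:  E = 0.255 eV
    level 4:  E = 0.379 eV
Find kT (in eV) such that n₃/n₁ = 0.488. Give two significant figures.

0.16 eV

n₃/n₁ = exp[−(E₃−E₁)/kT] = 0.488.
⇒ (E₃−E₁)/kT = ln(1/0.488) = ln(2.049) = 0.7174.
kT = 0.112 eV / 0.7174 = 0.16 eV.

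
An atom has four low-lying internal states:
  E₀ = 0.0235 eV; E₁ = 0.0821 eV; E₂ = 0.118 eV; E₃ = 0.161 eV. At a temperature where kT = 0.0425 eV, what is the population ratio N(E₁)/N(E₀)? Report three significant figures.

n₁/n₀ = exp[−(E₁−E₀)/kT] = exp(−(0.0586 eV)/(0.0425 eV)) = exp(-1.3788) = 0.252.

0.252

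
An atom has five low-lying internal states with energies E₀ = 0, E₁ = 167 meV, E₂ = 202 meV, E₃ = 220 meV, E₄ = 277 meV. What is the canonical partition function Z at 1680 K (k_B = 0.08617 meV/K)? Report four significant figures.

k_BT = 0.08617 × 1680 K = 144.766 meV.
Eᵢ/kT = 0, 1.15359, 1.39536, 1.51969, 1.91343.
Z = Σ e^(−Eᵢ/kT) = e^(−0) + e^(−1.15359) + e^(−1.39536) + e^(−1.51969) + e^(−1.91343) = 1.00000 + 0.315502 + 0.247744 + 0.218780 + 0.147573 = 1.92960.

Z = 1.930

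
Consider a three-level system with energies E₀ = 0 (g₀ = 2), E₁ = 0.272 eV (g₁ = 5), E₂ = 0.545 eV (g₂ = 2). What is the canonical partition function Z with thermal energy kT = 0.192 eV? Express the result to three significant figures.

Eᵢ/kT = 0, 1.4167, 2.8385.
Z = Σ gᵢe^(−Eᵢ/kT) = 2·e^(−0) + 5·e^(−1.4167) + 2·e^(−2.8385) = 2.0000 + 1.2126 + 0.11703 = 3.3296.

Z = 3.33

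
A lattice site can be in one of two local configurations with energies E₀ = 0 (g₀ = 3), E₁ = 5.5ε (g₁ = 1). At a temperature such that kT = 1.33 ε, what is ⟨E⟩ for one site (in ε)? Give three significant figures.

Eᵢ/kT = 0, 4.1353.
Z = Σ gᵢe^(−Eᵢ/kT) = 3·e^(−0) + 1·e^(−4.1353) = 3.0000 + 0.015998 = 3.0160.
⟨E⟩ = Σ Eᵢ gᵢe^(−Eᵢ/kT) / Z = (0·3.0000 + 5.5·0.015998) / 3.0160 = 0.0292 ε.

0.0292 ε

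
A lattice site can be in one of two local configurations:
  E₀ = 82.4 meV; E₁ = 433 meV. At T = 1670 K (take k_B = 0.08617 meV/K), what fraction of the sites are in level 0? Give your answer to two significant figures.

0.92

k_BT = 0.08617 × 1670 K = 143.9 meV.
Eᵢ/kT = 0.5726, 3.009.
Z = Σ e^(−Eᵢ/kT) = e^(−0.5726) + e^(−3.009) = 0.5641 + 0.04934 = 0.6134.
P₀ = e^(−E₀/kT) / Z = 0.5641/0.6134 = 0.92.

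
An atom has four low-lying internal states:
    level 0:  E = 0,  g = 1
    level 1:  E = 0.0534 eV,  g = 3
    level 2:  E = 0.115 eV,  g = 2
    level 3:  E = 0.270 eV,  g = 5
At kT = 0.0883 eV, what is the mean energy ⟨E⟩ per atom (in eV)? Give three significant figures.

0.0625 eV

Eᵢ/kT = 0, 0.60476, 1.3024, 3.0578.
Z = Σ gᵢe^(−Eᵢ/kT) = 1·e^(−0) + 3·e^(−0.60476) + 2·e^(−1.3024) + 5·e^(−3.0578) = 1.0000 + 1.6386 + 0.54376 + 0.23495 = 3.4173.
⟨E⟩ = Σ Eᵢ gᵢe^(−Eᵢ/kT) / Z = (0·1.0000 + 0.0534·1.6386 + 0.115·0.54376 + 0.270·0.23495) / 3.4173 = 0.0625 eV.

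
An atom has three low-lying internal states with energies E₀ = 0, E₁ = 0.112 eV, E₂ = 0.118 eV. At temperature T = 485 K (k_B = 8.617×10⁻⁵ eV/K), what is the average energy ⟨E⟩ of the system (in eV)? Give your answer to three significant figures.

0.0130 eV

k_BT = 8.617×10⁻⁵ × 485 K = 0.041792 eV.
Eᵢ/kT = 0, 2.6799, 2.8235.
Z = Σ e^(−Eᵢ/kT) = e^(−0) + e^(−2.6799) + e^(−2.8235) = 1.0000 + 0.068570 + 0.059398 = 1.1280.
⟨E⟩ = Σ Eᵢ e^(−Eᵢ/kT) / Z = (0·1.0000 + 0.112·0.068570 + 0.118·0.059398) / 1.1280 = 0.0130 eV.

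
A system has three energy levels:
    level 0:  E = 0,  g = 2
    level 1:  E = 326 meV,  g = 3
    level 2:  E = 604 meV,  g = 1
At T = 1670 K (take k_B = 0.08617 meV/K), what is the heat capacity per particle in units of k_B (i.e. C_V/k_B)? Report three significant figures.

k_BT = 0.08617 × 1670 K = 143.90 meV.
Eᵢ/kT = 0, 2.2655, 4.1974.
Z = Σ gᵢe^(−Eᵢ/kT) = 2·e^(−0) + 3·e^(−2.2655) + 1·e^(−4.1974) = 2.0000 + 0.31133 + 0.015035 = 2.3264.
⟨E⟩ = 47.530 meV, ⟨E²⟩ = 16580 meV².
C_V/k_B = (⟨E²⟩ − ⟨E⟩²)/(kT)² = (16580 − 2259.1)/20707 = 0.692.

0.692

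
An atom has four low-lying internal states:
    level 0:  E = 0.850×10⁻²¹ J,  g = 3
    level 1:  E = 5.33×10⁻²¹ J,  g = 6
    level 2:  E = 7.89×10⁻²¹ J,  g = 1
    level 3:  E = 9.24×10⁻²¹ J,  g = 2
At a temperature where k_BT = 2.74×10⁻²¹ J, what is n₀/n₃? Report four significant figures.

32.06

n₀/n₃ = (g₀/g₃) exp[−(E₀−E₃)/kT] = (3/2) × exp(−(-8.390 ×10⁻²¹ J)/(2.74 ×10⁻²¹ J)) = (3/2) × exp(3.06204) = 32.06.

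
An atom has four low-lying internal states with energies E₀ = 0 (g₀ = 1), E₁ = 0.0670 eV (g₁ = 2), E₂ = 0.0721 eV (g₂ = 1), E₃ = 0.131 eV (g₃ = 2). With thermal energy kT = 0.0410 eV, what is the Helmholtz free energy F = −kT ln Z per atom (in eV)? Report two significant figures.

Eᵢ/kT = 0, 1.634, 1.759, 3.195.
Z = Σ gᵢe^(−Eᵢ/kT) = 1·e^(−0) + 2·e^(−1.634) + 1·e^(−1.759) + 2·e^(−3.195) = 1.000 + 0.3903 + 0.1722 + 0.08193 = 1.644.
F = −kT ln Z = −0.0410 × ln(1.644) = −0.0410 × 0.4971 = -0.020 eV.

-0.020 eV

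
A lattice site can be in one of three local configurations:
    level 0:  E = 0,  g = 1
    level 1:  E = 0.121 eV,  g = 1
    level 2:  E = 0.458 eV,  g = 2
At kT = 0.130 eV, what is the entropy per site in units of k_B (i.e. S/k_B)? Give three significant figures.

0.769

Eᵢ/kT = 0, 0.93077, 3.5231.
Z = Σ gᵢe^(−Eᵢ/kT) = 1·e^(−0) + 1·e^(−0.93077) + 2·e^(−3.5231) = 1.0000 + 0.39425 + 0.059016 = 1.4533.
⟨E⟩ = Σ EᵢPᵢ = 0.051423 eV.
S/k_B = ln Z + ⟨E⟩/kT = ln(1.4533) + 0.051423/0.130 = 0.37384 + 0.39556 = 0.769.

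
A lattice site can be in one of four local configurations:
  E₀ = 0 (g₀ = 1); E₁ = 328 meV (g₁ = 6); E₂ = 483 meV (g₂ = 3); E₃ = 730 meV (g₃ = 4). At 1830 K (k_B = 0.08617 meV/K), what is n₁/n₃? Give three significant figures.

k_BT = 0.08617 × 1830 K = 157.69 meV.
n₁/n₃ = (g₁/g₃) exp[−(E₁−E₃)/kT] = (6/4) × exp(−(-402 meV)/(157.69 meV)) = (6/4) × exp(2.5493) = 19.2.

19.2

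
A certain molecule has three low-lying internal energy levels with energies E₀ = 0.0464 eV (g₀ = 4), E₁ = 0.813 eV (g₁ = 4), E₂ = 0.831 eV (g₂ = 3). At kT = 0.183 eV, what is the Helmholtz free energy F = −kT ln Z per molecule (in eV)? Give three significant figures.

Eᵢ/kT = 0.25355, 4.4426, 4.5410.
Z = Σ gᵢe^(−Eᵢ/kT) = 4·e^(−0.25355) + 4·e^(−4.4426) + 3·e^(−4.5410) = 3.1042 + 0.047061 + 0.031988 = 3.1832.
F = −kT ln Z = −0.183 × ln(3.1832) = −0.183 × 1.1579 = -0.212 eV.

-0.212 eV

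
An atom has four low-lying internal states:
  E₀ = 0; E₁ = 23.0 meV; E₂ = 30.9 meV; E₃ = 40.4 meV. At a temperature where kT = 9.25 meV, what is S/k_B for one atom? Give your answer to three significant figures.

Eᵢ/kT = 0, 2.4865, 3.3405, 4.3676.
Z = Σ e^(−Eᵢ/kT) = e^(−0) + e^(−2.4865) + e^(−3.3405) + e^(−4.3676) = 1.0000 + 0.083201 + 0.035419 + 0.012682 = 1.1313.
⟨E⟩ = Σ EᵢPᵢ = 3.1118 meV.
S/k_B = ln Z + ⟨E⟩/kT = ln(1.1313) + 3.1118/9.25 = 0.12337 + 0.33641 = 0.460.

0.460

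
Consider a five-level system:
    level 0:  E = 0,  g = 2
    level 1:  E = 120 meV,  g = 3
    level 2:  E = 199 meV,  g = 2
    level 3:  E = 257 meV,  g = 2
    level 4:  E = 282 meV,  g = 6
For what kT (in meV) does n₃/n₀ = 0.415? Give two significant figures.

n₃/n₀ = (g₃/g₀) exp[−(E₃−E₀)/kT] = 0.415.
⇒ (E₃−E₀)/kT = ln((2/2)/0.415) = ln(2.410) = 0.8796.
kT = 257 meV / 0.8796 = 290 meV.

290 meV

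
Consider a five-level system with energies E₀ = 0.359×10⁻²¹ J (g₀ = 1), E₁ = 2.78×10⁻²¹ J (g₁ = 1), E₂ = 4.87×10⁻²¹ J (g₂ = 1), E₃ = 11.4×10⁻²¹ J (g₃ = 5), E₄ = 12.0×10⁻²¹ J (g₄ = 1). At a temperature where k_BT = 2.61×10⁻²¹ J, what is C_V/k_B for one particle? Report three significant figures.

1.06

Eᵢ/kT = 0.13755, 1.0651, 1.8659, 4.3678, 4.5977.
Z = Σ gᵢe^(−Eᵢ/kT) = 1·e^(−0.13755) + 1·e^(−1.0651) + 1·e^(−1.8659) + 5·e^(−4.3678) + 1·e^(−4.5977) = 0.87149 + 0.34469 + 0.15476 + 0.063396 + 0.010075 = 1.4444.
⟨E⟩ = 1.9859, ⟨E²⟩ = 11.172.
C_V/k_B = (⟨E²⟩ − ⟨E⟩²)/(kT)² = (11.172 − 3.9438)/6.8121 = 1.06.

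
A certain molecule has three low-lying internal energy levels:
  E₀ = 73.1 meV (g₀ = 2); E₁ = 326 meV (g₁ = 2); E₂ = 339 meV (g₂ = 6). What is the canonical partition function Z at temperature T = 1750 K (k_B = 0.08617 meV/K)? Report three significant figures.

k_BT = 0.08617 × 1750 K = 150.80 meV.
Eᵢ/kT = 0.48475, 2.1618, 2.2480.
Z = Σ gᵢe^(−Eᵢ/kT) = 2·e^(−0.48475) + 2·e^(−2.1618) + 6·e^(−2.2480) = 1.2317 + 0.23024 + 0.63366 = 2.0956.

Z = 2.10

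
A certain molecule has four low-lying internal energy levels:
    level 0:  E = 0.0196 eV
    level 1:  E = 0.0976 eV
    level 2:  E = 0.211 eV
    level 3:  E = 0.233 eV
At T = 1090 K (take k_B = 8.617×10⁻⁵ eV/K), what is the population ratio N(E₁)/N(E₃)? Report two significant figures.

k_BT = 8.617×10⁻⁵ × 1090 K = 0.09393 eV.
n₁/n₃ = exp[−(E₁−E₃)/kT] = exp(−(-0.1354 eV)/(0.09393 eV)) = exp(1.441) = 4.2.

4.2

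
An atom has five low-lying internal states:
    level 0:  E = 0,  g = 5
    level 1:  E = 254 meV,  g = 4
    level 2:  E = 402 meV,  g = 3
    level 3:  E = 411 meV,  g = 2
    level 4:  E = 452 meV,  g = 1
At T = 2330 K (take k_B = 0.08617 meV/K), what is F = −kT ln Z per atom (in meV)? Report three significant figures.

k_BT = 0.08617 × 2330 K = 200.78 meV.
Eᵢ/kT = 0, 1.2651, 2.0022, 2.0470, 2.2512.
Z = Σ gᵢe^(−Eᵢ/kT) = 5·e^(−0) + 4·e^(−1.2651) + 3·e^(−2.0022) + 2·e^(−2.0470) + 1·e^(−2.2512) = 5.0000 + 1.1288 + 0.40511 + 0.25824 + 0.10527 = 6.8974.
F = −kT ln Z = −200.78 × ln(6.8974) = −200.78 × 1.9311 = -388 meV.

-388 meV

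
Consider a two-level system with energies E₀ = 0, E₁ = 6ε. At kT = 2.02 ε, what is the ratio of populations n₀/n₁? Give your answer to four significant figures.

19.50

n₀/n₁ = exp[−(E₀−E₁)/kT] = exp(−(-6ε)/(2.02ε)) = exp(2.97030) = 19.50.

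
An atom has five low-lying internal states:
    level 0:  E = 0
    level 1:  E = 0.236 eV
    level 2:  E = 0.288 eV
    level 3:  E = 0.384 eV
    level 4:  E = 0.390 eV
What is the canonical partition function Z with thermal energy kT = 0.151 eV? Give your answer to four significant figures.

Z = 1.512

Eᵢ/kT = 0, 1.56291, 1.90728, 2.54305, 2.58278.
Z = Σ e^(−Eᵢ/kT) = e^(−0) + e^(−1.56291) + e^(−1.90728) + e^(−2.54305) + e^(−2.58278) = 1.00000 + 0.209525 + 0.148484 + 0.0786262 + 0.0755636 = 1.51220.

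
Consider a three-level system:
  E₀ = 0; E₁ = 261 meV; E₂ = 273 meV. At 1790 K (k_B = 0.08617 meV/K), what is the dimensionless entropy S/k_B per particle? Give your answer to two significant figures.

k_BT = 0.08617 × 1790 K = 154.2 meV.
Eᵢ/kT = 0, 1.693, 1.770.
Z = Σ e^(−Eᵢ/kT) = e^(−0) + e^(−1.693) + e^(−1.770) = 1.000 + 0.1840 + 0.1703 = 1.354.
⟨E⟩ = Σ EᵢPᵢ = 69.80 meV.
S/k_B = ln Z + ⟨E⟩/kT = ln(1.354) + 69.80/154.2 = 0.3031 + 0.4527 = 0.76.

0.76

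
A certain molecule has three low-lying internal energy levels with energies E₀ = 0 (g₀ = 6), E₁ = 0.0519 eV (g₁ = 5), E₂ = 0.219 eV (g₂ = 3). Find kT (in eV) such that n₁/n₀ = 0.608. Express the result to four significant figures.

0.1646 eV

n₁/n₀ = (g₁/g₀) exp[−(E₁−E₀)/kT] = 0.608.
⇒ (E₁−E₀)/kT = ln((5/6)/0.608) = ln(1.37061) = 0.315256.
kT = 0.0519 eV / 0.315256 = 0.1646 eV.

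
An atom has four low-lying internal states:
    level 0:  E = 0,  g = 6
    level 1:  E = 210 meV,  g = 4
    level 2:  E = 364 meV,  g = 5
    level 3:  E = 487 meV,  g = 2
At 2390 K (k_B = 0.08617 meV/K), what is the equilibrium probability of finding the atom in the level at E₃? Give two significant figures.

0.022

k_BT = 0.08617 × 2390 K = 205.9 meV.
Eᵢ/kT = 0, 1.020, 1.768, 2.365.
Z = Σ gᵢe^(−Eᵢ/kT) = 6·e^(−0) + 4·e^(−1.020) + 5·e^(−1.768) + 2·e^(−2.365) = 6.000 + 1.442 + 0.8534 + 0.1879 = 8.483.
P₃ = g₃ e^(−E₃/kT) / Z = 0.1879/8.483 = 0.022.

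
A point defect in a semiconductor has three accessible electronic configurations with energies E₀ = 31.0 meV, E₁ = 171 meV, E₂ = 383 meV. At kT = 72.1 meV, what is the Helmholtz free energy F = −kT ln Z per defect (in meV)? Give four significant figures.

20.86 meV

Eᵢ/kT = 0.429958, 2.37171, 5.31207.
Z = Σ e^(−Eᵢ/kT) = e^(−0.429958) + e^(−2.37171) + e^(−5.31207) = 0.650536 + 0.0933210 + 0.00493171 = 0.748789.
F = −kT ln Z = −72.1 × ln(0.748789) = −72.1 × -0.289298 = 20.86 meV.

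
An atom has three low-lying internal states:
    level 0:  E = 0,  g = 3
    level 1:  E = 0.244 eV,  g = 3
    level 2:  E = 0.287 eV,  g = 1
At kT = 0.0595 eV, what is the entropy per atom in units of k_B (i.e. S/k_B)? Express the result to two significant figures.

1.2

Eᵢ/kT = 0, 4.101, 4.824.
Z = Σ gᵢe^(−Eᵢ/kT) = 3·e^(−0) + 3·e^(−4.101) + 1·e^(−4.824) = 3.000 + 0.04967 + 0.008035 = 3.058.
⟨E⟩ = Σ EᵢPᵢ = 0.004717 eV.
S/k_B = ln Z + ⟨E⟩/kT = ln(3.058) + 0.004717/0.0595 = 1.118 + 0.07928 = 1.2.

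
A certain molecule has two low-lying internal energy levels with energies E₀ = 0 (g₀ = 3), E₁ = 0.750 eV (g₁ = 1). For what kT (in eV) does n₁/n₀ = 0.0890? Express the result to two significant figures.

n₁/n₀ = (g₁/g₀) exp[−(E₁−E₀)/kT] = 0.0890.
⇒ (E₁−E₀)/kT = ln((1/3)/0.0890) = ln(3.745) = 1.320.
kT = 0.750 eV / 1.320 = 0.57 eV.

0.57 eV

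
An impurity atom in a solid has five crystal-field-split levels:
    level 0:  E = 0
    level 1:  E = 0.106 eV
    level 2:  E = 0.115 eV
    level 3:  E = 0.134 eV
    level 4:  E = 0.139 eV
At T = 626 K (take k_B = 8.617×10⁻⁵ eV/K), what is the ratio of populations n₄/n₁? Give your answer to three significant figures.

k_BT = 8.617×10⁻⁵ × 626 K = 0.053942 eV.
n₄/n₁ = exp[−(E₄−E₁)/kT] = exp(−(0.033 eV)/(0.053942 eV)) = exp(-0.61177) = 0.542.

0.542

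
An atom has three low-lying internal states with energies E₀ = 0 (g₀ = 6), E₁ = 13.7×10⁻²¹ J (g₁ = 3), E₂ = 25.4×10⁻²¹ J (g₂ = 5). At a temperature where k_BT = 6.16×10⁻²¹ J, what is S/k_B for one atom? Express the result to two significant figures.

Eᵢ/kT = 0, 2.224, 4.123.
Z = Σ gᵢe^(−Eᵢ/kT) = 6·e^(−0) + 3·e^(−2.224) + 5·e^(−4.123) = 6.000 + 0.3245 + 0.08098 = 6.405.
⟨E⟩ = Σ EᵢPᵢ = 1.015 ×10⁻²¹ J.
S/k_B = ln Z + ⟨E⟩/kT = ln(6.405) + 1.015/6.16 = 1.857 + 0.1648 = 2.0.

2.0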